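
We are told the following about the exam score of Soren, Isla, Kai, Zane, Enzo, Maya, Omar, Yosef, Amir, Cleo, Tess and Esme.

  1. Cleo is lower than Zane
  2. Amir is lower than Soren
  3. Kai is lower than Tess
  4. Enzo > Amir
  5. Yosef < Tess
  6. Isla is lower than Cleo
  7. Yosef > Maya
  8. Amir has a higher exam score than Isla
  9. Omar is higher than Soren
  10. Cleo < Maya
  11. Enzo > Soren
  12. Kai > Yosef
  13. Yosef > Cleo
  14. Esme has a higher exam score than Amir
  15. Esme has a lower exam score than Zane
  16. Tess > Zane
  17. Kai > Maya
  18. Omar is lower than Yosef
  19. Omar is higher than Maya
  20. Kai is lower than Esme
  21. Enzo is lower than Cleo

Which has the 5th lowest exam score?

Cleo

The consecutive relations fix a unique order: Isla < Amir < Soren < Enzo < Cleo < Maya < Omar < Yosef < Kai < Esme < Zane < Tess.
Counting 5 from the smallest end gives Cleo.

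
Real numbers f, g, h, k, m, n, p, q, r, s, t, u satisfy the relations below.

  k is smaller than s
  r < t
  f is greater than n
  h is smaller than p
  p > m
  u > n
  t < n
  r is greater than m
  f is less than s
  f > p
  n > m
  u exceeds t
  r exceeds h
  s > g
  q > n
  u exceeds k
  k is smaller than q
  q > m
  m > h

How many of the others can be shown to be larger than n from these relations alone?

From n the given relations immediately reach f, u, q.
From those, s — 4 in total.
No other element is forced above n by the given relations, so the count is 4.

4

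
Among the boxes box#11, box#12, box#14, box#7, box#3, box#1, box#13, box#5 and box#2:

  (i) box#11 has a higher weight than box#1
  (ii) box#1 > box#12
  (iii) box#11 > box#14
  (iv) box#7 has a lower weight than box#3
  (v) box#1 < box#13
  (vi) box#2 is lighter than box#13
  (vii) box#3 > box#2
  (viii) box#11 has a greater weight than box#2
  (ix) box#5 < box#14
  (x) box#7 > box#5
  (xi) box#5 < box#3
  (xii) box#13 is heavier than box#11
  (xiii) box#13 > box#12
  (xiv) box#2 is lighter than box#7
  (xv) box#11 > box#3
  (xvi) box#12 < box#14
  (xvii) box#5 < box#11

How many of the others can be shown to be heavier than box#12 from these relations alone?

The elements the relations force above box#12 are box#1, box#14, box#11, box#13 — no chain reaches any other.
That is 4.

4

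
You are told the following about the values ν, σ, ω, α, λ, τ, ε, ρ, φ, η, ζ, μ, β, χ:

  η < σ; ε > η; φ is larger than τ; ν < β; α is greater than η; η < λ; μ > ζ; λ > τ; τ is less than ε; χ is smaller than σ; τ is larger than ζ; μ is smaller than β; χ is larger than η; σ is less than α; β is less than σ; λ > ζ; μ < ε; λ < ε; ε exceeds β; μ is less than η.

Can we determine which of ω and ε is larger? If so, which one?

undetermined

Following every chain through ω: nothing is chained to ω.
ε is not reached, and no chain runs the other way from ε to ω.
So the given relations leave the order of ω and ε undetermined.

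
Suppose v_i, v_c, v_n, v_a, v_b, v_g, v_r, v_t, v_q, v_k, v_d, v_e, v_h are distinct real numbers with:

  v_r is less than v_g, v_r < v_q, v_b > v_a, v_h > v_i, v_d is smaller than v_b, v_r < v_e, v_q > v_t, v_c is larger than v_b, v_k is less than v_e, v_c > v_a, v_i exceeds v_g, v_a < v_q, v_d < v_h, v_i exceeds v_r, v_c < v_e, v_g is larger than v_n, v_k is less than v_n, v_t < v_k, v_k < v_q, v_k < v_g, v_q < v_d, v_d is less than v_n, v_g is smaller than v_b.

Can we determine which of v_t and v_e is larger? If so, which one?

v_e

v_t < v_k and v_k < v_q give v_t < v_q.
With v_q < v_d: v_t < v_k < v_q < v_d.
With v_d < v_n: v_t < v_k < v_q < v_d < v_n.
Then v_n < v_g extends the chain to v_g.
Then v_g < v_b extends the chain to v_b.
With v_b < v_c: v_t < v_k < v_q < v_d < v_n < v_g < v_b < v_c.
Then v_c < v_e extends the chain to v_e.
So v_e is larger.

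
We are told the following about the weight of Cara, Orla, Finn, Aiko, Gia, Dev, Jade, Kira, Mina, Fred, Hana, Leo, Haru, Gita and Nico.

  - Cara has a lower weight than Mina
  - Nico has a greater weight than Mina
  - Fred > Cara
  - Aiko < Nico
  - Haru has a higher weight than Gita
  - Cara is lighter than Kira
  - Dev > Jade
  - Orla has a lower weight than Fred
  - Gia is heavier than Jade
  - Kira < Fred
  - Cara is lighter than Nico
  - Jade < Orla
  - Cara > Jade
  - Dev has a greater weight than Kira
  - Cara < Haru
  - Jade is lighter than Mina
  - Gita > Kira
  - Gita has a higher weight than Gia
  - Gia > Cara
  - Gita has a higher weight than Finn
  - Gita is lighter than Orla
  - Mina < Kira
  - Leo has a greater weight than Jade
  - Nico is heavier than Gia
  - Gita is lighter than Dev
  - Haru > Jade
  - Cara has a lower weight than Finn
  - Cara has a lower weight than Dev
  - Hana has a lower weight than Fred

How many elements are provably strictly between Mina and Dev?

Chaining upward from Mina reaches: Kira, Gita, Nico, Orla, Haru, Fred.
Chaining downward from Dev reaches: Jade, Cara, Gia, Finn, Kira, Gita.
Strictly between Mina and Dev are those in both lists: Kira, Gita — 2 elements.

2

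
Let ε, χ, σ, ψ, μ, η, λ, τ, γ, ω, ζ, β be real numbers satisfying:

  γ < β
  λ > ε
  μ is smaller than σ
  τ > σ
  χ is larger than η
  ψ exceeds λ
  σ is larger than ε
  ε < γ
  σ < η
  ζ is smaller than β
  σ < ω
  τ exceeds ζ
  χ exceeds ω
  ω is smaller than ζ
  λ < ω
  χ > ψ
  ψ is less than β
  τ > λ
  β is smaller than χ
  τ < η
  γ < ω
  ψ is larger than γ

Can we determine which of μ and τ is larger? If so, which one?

τ

Following the relations from μ: μ < σ < ω < ζ < τ.
So τ is larger.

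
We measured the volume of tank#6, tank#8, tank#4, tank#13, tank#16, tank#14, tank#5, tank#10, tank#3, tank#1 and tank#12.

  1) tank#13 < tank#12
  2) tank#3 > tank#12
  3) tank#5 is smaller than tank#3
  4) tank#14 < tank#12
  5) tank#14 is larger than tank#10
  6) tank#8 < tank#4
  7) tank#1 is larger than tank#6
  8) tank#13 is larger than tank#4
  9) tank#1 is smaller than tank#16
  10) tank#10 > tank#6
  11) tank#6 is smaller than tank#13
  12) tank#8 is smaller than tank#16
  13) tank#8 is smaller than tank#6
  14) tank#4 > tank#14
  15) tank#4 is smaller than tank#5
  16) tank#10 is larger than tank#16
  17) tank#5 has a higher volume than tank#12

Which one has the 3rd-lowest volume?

The consecutive relations fix a unique order: tank#8 < tank#6 < tank#1 < tank#16 < tank#10 < tank#14 < tank#4 < tank#13 < tank#12 < tank#5 < tank#3.
Counting 3 from the smallest end gives tank#1.

tank#1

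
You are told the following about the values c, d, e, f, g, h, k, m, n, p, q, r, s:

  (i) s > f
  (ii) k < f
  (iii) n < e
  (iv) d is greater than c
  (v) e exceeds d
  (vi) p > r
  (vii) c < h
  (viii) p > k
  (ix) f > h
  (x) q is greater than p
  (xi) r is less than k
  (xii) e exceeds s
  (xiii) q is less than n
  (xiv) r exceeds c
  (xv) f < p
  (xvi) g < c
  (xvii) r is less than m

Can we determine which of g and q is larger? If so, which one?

q

g < c and c < r give g < r.
With r < k: g < c < r < k.
With k < f: g < c < r < k < f.
Then f < p extends the chain to p.
Then p < q extends the chain to q.
So q is larger.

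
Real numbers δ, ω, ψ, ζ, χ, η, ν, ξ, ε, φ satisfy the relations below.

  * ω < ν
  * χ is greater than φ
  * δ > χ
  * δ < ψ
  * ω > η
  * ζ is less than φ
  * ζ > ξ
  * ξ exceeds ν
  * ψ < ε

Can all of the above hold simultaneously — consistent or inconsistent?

The single ordering η < ω < ν < ξ < ζ < φ < χ < δ < ψ < ε satisfies every listed relation, so no contradiction arises.

consistent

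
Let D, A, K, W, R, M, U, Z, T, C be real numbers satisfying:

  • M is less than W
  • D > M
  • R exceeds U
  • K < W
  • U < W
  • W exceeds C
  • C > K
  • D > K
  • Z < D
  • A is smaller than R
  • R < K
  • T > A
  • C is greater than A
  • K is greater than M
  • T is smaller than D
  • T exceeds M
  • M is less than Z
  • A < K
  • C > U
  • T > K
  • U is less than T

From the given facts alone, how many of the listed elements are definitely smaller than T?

5

The elements the relations force below T are U, M, A, R, K — no chain reaches any other.
That is 5.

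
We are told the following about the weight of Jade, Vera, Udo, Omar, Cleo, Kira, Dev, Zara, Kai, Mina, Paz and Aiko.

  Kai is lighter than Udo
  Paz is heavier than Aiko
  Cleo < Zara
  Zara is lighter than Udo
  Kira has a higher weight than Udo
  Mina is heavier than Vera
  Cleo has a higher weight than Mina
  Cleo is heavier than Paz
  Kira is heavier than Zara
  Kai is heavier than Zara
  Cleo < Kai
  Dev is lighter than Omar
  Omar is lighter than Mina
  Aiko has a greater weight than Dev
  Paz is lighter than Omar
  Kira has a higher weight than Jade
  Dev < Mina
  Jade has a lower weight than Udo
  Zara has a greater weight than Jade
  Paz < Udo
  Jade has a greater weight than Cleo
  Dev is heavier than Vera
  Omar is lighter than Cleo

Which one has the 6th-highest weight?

Chaining the given pairs: Vera < Dev < Aiko < Paz < Omar < Mina < Cleo < Jade < Zara < Kai < Udo < Kira.
Counting 6 from the largest end gives Cleo.

Cleo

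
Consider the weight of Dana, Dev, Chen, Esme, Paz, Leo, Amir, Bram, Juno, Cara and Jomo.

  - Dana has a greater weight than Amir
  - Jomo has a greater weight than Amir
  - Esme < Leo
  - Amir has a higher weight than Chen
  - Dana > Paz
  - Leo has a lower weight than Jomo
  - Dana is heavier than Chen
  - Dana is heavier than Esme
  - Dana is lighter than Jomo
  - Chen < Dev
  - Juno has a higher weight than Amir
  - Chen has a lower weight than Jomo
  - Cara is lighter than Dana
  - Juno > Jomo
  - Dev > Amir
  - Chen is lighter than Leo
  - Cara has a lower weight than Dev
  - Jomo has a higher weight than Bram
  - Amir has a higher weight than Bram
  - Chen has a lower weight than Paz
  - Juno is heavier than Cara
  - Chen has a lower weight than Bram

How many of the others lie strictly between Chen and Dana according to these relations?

3

The relations place Chen below Dana. An element lies strictly between them when it is forced above Chen and also forced below Dana.
Above Chen: {Paz, Bram, Amir, Leo, Dev, Jomo, Juno}. Below Dana: {Paz, Bram, Cara, Esme, Amir}.
Intersection: {Paz, Bram, Amir} — 3.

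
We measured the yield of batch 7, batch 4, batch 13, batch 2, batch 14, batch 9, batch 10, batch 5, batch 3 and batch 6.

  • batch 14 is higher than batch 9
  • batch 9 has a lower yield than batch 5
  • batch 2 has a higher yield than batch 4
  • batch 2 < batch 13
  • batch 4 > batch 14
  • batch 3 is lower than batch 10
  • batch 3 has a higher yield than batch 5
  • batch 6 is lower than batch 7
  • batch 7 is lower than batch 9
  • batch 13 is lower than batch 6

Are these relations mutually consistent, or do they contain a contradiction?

We have batch 9 < batch 14 stated directly, yet also batch 14 < batch 4 < batch 2 < batch 13 < batch 6 < batch 7 < batch 9 by chaining the others — so batch 14 < batch 9. Contradiction.

inconsistent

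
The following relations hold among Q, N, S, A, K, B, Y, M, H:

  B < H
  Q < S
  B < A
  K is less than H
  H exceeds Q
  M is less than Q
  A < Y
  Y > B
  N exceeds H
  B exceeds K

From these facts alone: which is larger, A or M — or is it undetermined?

Following every chain through M: above M we get Q, S, H, N.
A is not reached, and no chain runs the other way from A to M.
So the given relations leave the order of M and A undetermined.

undetermined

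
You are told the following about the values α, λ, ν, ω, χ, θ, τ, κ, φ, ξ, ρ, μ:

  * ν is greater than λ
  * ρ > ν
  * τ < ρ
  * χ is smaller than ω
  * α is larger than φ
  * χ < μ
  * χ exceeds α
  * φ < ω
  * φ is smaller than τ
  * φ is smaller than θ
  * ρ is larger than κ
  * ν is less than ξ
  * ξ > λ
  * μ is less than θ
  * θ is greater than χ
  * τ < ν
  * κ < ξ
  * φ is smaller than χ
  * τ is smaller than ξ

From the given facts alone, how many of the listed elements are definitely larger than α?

From α the given relations immediately reach χ.
From those, μ, ω, θ — 4 in total.
Nothing else is reachable above α; 4 in all.

4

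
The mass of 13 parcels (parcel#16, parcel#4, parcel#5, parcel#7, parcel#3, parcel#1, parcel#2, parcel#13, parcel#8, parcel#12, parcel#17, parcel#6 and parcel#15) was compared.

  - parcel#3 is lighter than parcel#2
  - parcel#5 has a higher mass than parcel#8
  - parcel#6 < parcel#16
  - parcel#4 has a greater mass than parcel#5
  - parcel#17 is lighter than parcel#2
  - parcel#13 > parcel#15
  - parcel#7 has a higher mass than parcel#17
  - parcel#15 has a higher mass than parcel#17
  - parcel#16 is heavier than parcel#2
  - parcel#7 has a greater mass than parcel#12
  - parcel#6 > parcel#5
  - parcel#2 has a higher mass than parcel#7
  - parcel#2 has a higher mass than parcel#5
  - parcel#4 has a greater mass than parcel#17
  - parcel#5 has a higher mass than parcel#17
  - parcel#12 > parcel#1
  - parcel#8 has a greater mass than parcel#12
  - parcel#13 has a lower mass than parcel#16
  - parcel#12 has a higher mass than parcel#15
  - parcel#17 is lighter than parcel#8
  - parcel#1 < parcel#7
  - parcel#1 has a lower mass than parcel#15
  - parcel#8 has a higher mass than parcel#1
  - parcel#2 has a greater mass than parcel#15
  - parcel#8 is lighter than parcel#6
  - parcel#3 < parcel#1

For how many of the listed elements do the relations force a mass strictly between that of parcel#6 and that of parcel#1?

4

The relations place parcel#1 below parcel#6. An element lies strictly between them when it is forced above parcel#1 and also forced below parcel#6.
Above parcel#1: {parcel#15, parcel#12, parcel#8, parcel#7, parcel#5, parcel#4, parcel#2, parcel#13, parcel#16}. Below parcel#6: {parcel#3, parcel#17, parcel#15, parcel#12, parcel#8, parcel#5}.
Intersection: {parcel#15, parcel#12, parcel#8, parcel#5} — 4.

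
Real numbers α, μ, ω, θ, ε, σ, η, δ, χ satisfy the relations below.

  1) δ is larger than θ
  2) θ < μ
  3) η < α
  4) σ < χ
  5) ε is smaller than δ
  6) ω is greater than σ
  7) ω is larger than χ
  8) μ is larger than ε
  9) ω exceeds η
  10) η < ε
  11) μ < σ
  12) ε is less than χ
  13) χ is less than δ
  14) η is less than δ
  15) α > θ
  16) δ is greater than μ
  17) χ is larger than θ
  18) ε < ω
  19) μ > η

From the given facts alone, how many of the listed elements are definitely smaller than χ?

5

The elements the relations force below χ are η, θ, ε, μ, σ — no chain reaches any other.
That is 5.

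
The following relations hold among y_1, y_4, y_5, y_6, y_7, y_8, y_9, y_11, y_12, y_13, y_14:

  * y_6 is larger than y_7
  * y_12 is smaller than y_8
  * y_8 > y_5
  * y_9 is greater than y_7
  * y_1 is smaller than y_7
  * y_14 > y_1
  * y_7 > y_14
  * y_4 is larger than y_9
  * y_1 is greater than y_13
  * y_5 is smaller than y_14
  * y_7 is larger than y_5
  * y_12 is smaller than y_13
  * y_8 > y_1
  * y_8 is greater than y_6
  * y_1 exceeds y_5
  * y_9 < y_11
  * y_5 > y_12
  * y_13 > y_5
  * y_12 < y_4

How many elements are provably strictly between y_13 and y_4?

Chaining upward from y_13 reaches: y_1, y_14, y_7, y_9, y_11, y_6, y_8.
Chaining downward from y_4 reaches: y_12, y_5, y_1, y_14, y_7, y_9.
Strictly between y_13 and y_4 are those in both lists: y_1, y_14, y_7, y_9 — 4 elements.

4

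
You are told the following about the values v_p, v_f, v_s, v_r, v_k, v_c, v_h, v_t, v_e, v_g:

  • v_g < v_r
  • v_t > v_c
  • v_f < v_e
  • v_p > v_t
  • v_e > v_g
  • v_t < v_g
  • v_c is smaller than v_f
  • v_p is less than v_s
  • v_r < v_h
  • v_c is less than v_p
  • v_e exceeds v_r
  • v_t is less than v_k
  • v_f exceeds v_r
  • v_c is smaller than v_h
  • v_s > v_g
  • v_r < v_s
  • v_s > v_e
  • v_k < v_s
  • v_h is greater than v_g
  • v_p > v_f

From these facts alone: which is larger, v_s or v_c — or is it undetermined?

v_s

The relevant relations are v_c < v_t; v_t < v_g; v_g < v_r; v_r < v_f; v_f < v_e; v_e < v_s.
Together: v_c < v_t < v_g < v_r < v_f < v_e < v_s.
So v_s is larger.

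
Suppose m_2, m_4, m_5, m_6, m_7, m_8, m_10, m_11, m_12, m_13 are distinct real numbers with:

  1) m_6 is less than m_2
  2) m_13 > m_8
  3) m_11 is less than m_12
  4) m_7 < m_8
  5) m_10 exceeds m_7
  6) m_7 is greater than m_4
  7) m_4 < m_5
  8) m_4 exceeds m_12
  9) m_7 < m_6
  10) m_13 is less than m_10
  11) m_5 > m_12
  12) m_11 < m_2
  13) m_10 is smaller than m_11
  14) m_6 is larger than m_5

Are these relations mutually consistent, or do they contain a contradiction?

inconsistent

We have m_4 < m_7 stated directly, yet also m_7 < m_8 < m_13 < m_10 < m_11 < m_12 < m_4 by chaining the others — so m_7 < m_4. Contradiction.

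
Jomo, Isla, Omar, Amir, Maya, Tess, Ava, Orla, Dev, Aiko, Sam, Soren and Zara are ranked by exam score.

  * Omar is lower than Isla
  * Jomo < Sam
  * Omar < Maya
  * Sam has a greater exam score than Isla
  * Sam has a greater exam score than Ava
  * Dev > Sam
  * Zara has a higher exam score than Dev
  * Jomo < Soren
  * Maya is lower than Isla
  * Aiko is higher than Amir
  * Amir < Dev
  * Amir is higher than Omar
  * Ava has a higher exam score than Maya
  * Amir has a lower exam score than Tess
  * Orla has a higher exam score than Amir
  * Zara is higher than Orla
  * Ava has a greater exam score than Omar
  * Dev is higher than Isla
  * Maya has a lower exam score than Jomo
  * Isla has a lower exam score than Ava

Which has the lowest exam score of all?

Chaining upward from Omar: directly above it, Maya, Isla, Ava, Amir; then Jomo, Sam, Aiko, Tess, Orla, Dev; then Soren, Zara.
That covers every other element, and nothing is given below Omar, so Omar is the lowest exam score.

Omar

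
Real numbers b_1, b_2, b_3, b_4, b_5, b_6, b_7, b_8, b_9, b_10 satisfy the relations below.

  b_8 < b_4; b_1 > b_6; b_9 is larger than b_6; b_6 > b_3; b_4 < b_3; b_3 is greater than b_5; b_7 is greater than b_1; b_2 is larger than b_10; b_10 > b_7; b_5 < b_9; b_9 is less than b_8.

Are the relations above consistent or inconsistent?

We have b_6 < b_9 stated directly, yet also b_9 < b_8 < b_4 < b_3 < b_6 by chaining the others — so b_9 < b_6. Contradiction.

inconsistent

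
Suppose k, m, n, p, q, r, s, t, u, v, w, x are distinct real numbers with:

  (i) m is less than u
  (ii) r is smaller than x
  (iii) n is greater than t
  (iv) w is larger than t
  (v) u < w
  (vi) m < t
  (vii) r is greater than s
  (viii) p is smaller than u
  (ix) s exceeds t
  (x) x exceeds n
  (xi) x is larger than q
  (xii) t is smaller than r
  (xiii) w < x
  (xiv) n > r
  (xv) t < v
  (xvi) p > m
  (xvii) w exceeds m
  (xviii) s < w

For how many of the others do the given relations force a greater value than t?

6

Directly above t: s, r, w, v, n.
One step further: x (6 so far).
No other element is forced above t by the given relations, so the count is 6.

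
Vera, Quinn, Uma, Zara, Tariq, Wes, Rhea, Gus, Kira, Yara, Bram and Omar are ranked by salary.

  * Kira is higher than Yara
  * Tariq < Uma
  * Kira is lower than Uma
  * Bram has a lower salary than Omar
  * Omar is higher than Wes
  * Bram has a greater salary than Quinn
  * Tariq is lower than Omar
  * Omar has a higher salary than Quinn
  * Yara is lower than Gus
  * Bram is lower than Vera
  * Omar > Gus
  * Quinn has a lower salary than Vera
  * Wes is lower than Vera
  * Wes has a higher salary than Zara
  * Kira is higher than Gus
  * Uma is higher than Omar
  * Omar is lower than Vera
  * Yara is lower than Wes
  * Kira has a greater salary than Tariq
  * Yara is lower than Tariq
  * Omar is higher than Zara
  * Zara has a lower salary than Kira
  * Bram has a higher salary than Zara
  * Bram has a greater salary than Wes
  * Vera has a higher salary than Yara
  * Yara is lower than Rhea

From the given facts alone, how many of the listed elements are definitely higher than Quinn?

4

From Quinn the given relations immediately reach Bram, Omar, Vera.
From those, Uma — 4 in total.
Nothing else is reachable above Quinn; 4 in all.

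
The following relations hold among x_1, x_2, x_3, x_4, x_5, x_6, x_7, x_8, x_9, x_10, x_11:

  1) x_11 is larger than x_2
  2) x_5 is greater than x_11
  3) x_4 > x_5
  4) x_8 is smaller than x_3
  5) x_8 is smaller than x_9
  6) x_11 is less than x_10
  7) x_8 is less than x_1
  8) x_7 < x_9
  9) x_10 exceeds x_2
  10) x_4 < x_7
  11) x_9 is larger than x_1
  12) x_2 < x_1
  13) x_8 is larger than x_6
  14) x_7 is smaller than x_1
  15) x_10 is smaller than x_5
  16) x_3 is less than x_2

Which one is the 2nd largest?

x_1

Chaining the given pairs: x_6 < x_8 < x_3 < x_2 < x_11 < x_10 < x_5 < x_4 < x_7 < x_1 < x_9.
The 2nd largest is x_1.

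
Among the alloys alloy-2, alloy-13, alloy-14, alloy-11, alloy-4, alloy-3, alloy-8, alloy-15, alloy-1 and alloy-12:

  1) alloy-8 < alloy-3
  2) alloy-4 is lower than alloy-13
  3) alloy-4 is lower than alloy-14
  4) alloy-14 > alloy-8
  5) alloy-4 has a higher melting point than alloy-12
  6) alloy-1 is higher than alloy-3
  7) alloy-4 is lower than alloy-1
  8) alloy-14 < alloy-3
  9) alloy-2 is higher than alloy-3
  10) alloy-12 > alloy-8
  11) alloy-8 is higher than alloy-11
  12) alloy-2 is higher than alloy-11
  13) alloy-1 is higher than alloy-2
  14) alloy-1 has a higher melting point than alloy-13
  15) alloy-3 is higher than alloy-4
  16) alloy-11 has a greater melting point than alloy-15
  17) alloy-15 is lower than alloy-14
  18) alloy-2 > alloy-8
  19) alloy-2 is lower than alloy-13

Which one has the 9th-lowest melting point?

The consecutive relations fix a unique order: alloy-15 < alloy-11 < alloy-8 < alloy-12 < alloy-4 < alloy-14 < alloy-3 < alloy-2 < alloy-13 < alloy-1.
The 9th smallest is alloy-13.

alloy-13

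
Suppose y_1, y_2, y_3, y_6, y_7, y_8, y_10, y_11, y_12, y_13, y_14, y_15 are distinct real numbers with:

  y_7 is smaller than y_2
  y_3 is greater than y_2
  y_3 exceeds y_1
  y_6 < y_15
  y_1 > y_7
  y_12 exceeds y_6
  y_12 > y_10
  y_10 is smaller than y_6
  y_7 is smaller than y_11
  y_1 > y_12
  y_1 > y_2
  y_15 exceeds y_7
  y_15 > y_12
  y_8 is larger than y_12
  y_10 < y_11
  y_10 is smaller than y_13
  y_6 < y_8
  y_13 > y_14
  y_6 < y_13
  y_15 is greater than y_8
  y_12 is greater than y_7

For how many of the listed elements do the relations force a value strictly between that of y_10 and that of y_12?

The relations place y_10 below y_12. An element lies strictly between them when it is forced above y_10 and also forced below y_12.
Above y_10: {y_6, y_1, y_8, y_15, y_13, y_3, y_11}. Below y_12: {y_7, y_6}.
Intersection: {y_6} — 1.

1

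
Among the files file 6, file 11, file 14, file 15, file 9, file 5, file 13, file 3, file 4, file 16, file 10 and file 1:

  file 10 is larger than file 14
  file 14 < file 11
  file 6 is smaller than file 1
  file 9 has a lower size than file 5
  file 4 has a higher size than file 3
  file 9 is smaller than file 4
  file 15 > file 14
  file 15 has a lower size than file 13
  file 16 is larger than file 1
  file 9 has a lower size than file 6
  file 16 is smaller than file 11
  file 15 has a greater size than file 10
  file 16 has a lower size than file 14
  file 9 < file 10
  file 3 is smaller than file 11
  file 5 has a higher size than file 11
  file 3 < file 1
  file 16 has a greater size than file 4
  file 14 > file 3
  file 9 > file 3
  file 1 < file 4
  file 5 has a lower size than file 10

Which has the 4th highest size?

file 5

Chaining the given pairs: file 3 < file 9 < file 6 < file 1 < file 4 < file 16 < file 14 < file 11 < file 5 < file 10 < file 15 < file 13.
The 4th largest is file 5.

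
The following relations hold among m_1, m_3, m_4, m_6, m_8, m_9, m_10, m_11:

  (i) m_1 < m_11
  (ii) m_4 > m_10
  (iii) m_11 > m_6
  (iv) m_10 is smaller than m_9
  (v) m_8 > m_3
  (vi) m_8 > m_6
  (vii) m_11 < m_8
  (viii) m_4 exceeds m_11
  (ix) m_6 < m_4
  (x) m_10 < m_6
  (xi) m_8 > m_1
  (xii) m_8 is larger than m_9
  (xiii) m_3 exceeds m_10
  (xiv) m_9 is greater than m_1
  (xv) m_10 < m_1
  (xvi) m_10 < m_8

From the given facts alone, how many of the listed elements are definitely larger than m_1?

The elements the relations force above m_1 are m_11, m_9, m_4, m_8 — no chain reaches any other.
That is 4.

4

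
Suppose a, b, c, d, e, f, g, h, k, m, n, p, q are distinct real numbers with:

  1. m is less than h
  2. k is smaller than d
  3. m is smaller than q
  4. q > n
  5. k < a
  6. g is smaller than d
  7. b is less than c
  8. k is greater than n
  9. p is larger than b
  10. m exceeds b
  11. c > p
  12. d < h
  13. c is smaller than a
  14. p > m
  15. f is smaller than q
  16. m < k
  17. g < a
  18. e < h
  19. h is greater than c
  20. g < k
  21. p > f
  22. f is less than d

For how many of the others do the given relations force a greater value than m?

The elements the relations force above m are p, k, c, q, d, a, h — no chain reaches any other.
That is 7.

7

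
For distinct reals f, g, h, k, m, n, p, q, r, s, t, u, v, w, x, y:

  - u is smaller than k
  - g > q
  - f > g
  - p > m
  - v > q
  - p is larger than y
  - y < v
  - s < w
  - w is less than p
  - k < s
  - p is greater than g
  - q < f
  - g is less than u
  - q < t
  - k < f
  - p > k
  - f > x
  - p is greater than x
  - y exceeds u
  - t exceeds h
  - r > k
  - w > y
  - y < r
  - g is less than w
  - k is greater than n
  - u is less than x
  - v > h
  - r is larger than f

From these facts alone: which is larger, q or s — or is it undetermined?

s

Link the given pairs in sequence: q < g; g < u; u < k; k < s.
Chaining these gives q < g < u < k < s.
So s is larger.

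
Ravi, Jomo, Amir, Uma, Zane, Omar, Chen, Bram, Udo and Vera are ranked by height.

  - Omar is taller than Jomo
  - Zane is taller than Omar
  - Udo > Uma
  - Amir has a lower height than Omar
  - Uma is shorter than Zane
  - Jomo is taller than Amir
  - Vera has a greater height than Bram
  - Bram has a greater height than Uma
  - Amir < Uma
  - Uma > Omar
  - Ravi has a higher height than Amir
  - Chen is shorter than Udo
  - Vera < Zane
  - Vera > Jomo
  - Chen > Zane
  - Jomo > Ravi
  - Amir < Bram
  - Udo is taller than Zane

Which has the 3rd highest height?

Zane

Piecing the relations together gives one ordering: Amir < Ravi < Jomo < Omar < Uma < Bram < Vera < Zane < Chen < Udo.
Counting 3 from the largest end gives Zane.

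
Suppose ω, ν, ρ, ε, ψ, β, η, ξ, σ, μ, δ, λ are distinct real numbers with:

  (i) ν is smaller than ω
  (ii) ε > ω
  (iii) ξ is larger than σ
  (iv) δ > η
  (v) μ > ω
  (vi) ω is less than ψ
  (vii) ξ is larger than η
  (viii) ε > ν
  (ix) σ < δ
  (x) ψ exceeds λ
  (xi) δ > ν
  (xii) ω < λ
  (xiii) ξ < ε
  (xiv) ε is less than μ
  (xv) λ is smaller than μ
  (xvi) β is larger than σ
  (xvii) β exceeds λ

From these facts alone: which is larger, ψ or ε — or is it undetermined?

undetermined

Following every chain through ε: above ε we get μ; below ε we get ν, η, σ, ξ, ω.
ψ is not reached, and no chain runs the other way from ψ to ε.
So the given relations leave the order of ε and ψ undetermined.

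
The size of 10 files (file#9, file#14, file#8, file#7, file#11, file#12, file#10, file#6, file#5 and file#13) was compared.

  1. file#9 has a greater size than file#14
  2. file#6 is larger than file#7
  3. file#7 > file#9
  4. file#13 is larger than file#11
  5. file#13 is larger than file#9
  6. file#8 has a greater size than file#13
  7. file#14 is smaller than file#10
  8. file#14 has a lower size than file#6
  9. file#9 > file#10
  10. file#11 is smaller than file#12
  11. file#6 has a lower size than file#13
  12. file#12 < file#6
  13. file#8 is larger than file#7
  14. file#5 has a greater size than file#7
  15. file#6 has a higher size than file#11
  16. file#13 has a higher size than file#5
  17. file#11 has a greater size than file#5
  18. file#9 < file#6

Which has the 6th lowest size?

file#11

Chaining the given pairs: file#14 < file#10 < file#9 < file#7 < file#5 < file#11 < file#12 < file#6 < file#13 < file#8.
Counting 6 from the smallest end gives file#11.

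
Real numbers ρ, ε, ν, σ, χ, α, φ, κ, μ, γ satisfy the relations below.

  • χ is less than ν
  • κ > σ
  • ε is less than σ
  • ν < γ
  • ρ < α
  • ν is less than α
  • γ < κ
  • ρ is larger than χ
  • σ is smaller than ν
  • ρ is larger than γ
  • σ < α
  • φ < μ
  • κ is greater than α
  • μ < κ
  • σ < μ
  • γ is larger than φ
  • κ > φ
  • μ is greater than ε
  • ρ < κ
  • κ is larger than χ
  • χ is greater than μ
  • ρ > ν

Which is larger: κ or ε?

κ

Following the relations from ε: ε < σ < μ < χ < ν < γ < ρ < α < κ.
So ε < κ; κ is the larger of the two.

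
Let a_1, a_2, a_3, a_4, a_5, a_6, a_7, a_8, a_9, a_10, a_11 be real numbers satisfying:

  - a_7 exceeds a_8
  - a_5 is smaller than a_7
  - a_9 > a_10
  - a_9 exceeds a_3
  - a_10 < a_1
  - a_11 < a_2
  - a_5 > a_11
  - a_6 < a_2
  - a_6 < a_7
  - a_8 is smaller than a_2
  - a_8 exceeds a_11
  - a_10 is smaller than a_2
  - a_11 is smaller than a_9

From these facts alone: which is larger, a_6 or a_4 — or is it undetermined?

undetermined

Following every chain through a_6: above a_6 we get a_2, a_7.
a_4 is not reached, and no chain runs the other way from a_4 to a_6.
So the given relations leave the order of a_6 and a_4 undetermined.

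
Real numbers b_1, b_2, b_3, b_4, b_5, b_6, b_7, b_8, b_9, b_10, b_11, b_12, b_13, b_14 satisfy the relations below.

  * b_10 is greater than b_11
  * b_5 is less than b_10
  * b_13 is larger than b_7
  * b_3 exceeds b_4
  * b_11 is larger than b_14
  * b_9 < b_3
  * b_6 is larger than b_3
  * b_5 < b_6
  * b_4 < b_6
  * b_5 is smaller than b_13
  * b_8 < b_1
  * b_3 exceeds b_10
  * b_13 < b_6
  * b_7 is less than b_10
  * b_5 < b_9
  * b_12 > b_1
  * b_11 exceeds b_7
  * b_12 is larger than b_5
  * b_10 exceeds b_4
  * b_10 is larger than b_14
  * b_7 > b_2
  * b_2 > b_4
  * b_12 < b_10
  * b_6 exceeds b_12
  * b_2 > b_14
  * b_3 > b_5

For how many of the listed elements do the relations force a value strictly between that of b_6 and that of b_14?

6

Chaining upward from b_14 reaches: b_2, b_7, b_13, b_11, b_10, b_3.
Chaining downward from b_6 reaches: b_4, b_5, b_9, b_2, b_8, b_7, b_13, b_1, b_12, b_11, b_10, b_3.
Strictly between b_14 and b_6 are those in both lists: b_2, b_7, b_13, b_11, b_10, b_3 — 6 elements.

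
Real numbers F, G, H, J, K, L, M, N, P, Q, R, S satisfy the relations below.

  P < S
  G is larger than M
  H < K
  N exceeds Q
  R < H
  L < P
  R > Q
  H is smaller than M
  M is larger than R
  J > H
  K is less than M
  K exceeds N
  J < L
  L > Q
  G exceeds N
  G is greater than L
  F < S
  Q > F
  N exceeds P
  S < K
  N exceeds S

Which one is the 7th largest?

Chaining the given pairs: F < Q < R < H < J < L < P < S < N < K < M < G.
The 7th largest is L.

L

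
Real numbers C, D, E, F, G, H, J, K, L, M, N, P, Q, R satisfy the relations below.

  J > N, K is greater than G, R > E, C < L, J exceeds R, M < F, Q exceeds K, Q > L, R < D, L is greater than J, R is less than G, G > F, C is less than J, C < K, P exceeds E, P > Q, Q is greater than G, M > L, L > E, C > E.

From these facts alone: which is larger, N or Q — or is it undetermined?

N < J and J < L give N < L.
Then L < M extends the chain to M.
With M < F: N < J < L < M < F.
Then F < G extends the chain to G.
With G < K: N < J < L < M < F < G < K.
With K < Q: N < J < L < M < F < G < K < Q.
So Q is larger.

Q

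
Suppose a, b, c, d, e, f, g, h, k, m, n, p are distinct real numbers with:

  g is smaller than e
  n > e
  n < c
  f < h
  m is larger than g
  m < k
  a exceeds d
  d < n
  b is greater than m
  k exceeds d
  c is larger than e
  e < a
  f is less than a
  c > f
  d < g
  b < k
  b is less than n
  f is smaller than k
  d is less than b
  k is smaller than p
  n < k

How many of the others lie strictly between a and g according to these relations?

Chaining upward from g reaches: m, b, e, n, c, k, p.
Chaining downward from a reaches: f, d, e.
Strictly between g and a are those in both lists: e — 1 element.

1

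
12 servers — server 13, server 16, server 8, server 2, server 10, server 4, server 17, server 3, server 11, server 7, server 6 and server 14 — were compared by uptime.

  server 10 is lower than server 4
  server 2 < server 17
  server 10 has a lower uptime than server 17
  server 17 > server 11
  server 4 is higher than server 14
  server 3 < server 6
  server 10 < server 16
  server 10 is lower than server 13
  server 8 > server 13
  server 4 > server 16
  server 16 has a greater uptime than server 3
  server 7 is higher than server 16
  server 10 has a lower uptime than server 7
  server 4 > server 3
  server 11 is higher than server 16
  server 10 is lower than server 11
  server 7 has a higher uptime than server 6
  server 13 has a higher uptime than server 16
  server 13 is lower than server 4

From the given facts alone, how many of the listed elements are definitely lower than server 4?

The elements the relations force below server 4 are server 3, server 14, server 10, server 16, server 13 — no chain reaches any other.
That is 5.

5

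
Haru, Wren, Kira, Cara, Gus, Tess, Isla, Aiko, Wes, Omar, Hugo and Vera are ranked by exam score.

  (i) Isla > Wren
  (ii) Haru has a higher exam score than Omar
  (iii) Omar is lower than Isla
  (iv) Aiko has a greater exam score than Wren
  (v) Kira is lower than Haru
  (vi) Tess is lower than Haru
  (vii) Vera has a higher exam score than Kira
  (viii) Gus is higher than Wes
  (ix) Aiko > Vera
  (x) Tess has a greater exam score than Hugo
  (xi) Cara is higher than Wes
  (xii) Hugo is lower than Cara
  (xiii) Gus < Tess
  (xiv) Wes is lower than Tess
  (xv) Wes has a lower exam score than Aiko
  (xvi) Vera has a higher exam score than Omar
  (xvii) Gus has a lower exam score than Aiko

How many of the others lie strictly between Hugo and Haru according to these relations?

The relations place Hugo below Haru. An element lies strictly between them when it is forced above Hugo and also forced below Haru.
Above Hugo: {Tess, Cara}. Below Haru: {Wes, Kira, Omar, Gus, Tess}.
Intersection: {Tess} — 1.

1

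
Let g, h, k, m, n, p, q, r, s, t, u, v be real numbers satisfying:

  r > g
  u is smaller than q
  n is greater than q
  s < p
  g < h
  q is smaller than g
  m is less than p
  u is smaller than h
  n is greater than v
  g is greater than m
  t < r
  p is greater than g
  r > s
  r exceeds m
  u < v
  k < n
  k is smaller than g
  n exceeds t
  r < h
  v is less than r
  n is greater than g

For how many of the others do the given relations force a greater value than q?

5

From q the given relations immediately reach g, n.
From those, r, p, h — 5 in total.
Nothing else is reachable above q; 5 in all.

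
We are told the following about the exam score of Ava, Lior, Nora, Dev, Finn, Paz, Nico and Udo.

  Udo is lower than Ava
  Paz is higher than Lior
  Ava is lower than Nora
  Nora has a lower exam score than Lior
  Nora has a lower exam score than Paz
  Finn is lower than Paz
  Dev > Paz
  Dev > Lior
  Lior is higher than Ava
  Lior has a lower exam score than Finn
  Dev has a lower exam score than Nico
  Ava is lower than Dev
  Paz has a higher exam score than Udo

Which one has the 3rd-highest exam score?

Paz

The consecutive relations fix a unique order: Udo < Ava < Nora < Lior < Finn < Paz < Dev < Nico.
Counting 3 from the largest end gives Paz.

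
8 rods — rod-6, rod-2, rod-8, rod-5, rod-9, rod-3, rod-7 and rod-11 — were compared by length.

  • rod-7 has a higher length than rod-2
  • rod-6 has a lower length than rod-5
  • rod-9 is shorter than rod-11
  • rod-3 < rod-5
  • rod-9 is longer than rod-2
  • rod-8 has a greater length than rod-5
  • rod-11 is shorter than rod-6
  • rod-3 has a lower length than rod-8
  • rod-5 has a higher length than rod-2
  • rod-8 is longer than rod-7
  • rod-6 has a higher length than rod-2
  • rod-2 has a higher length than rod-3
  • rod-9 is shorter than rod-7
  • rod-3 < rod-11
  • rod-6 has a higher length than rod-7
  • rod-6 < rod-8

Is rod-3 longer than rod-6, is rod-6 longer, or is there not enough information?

rod-3 < rod-2 and rod-2 < rod-9 give rod-3 < rod-9.
With rod-9 < rod-7: rod-3 < rod-2 < rod-9 < rod-7.
With rod-7 < rod-6: rod-3 < rod-2 < rod-9 < rod-7 < rod-6.
So rod-6 is longer.

rod-6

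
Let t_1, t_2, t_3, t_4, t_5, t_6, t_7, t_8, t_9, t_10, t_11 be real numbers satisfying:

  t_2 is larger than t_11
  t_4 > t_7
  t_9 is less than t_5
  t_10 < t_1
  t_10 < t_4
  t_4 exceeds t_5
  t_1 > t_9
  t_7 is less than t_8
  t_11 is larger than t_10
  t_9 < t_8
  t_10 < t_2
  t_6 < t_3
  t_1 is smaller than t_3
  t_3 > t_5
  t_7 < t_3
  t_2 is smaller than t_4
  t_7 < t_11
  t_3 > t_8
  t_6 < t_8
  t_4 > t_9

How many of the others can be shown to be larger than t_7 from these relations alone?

The elements the relations force above t_7 are t_8, t_11, t_3, t_2, t_4 — no chain reaches any other.
That is 5.

5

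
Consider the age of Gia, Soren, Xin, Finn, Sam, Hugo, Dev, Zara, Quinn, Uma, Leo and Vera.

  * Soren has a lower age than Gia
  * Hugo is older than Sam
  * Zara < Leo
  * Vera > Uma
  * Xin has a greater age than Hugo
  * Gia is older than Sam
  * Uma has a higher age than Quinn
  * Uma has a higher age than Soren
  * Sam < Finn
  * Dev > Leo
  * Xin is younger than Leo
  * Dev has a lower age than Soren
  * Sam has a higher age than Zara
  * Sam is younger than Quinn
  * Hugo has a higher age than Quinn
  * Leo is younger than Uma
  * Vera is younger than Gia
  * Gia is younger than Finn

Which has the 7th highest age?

The consecutive relations fix a unique order: Zara < Sam < Quinn < Hugo < Xin < Leo < Dev < Soren < Uma < Vera < Gia < Finn.
The 7th largest is Leo.

Leo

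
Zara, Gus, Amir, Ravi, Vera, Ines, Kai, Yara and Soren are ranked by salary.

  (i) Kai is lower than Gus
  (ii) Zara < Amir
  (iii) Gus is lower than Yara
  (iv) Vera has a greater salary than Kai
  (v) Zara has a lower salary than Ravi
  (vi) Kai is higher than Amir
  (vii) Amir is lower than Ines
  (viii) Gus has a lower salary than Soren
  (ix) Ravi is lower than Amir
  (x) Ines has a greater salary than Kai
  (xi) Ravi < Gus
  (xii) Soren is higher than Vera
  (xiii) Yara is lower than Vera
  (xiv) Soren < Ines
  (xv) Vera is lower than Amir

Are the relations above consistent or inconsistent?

inconsistent

Chaining the given relations yields Amir < Kai < Gus < Yara < Vera, so Amir < Vera. But one relation states Vera < Amir. These cannot both hold.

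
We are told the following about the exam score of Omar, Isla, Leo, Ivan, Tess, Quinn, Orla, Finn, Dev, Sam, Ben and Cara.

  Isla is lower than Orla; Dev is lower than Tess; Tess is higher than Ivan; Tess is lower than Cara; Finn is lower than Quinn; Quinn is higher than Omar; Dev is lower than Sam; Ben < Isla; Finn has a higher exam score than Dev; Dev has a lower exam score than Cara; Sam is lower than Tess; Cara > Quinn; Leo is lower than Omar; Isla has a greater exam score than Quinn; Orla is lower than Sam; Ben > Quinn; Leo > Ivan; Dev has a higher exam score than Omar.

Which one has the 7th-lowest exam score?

Chaining the given pairs: Ivan < Leo < Omar < Dev < Finn < Quinn < Ben < Isla < Orla < Sam < Tess < Cara.
Counting 7 from the smallest end gives Ben.

Ben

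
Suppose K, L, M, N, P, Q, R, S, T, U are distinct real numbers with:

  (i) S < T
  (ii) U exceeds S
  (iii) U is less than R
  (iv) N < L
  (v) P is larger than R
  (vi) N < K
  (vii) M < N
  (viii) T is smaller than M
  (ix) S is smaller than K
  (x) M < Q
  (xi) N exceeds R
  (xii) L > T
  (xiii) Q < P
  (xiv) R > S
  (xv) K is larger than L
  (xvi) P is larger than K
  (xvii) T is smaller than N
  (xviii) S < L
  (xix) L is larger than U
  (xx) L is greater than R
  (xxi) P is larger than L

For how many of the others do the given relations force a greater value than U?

Directly above U: R, L.
One step further: N, K, P (5 so far).
Nothing else is reachable above U; 5 in all.

5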